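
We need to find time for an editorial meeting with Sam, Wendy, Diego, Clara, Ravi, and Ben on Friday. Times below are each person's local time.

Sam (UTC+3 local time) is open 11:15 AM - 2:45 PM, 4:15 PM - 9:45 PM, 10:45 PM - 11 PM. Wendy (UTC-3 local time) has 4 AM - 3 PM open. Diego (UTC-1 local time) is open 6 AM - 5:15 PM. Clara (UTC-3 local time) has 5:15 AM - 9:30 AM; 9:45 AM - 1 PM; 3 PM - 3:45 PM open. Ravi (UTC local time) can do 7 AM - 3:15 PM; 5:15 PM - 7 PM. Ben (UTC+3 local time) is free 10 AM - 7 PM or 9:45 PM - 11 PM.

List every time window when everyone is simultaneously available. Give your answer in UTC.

08:15-11:45, 13:15-15:15

Sam in UTC: 08:15-11:45, 13:15-18:45, 19:45-20:00 (subtract 3h to convert from UTC+3).
Wendy in UTC: 07:00-18:00 (add 3h to convert from UTC-3).
Diego in UTC: 07:00-18:15 (add 1h to convert from UTC-1).
Clara in UTC: 08:15-12:30, 12:45-16:00, 18:00-18:45 (add 3h to convert from UTC-3).
Ravi in UTC: 07:00-15:15, 17:15-19:00.
Ben in UTC: 07:00-16:00, 18:45-20:00 (subtract 3h to convert from UTC+3).
Sam ∩ Wendy: 08:15-11:45, 13:15-18:00.
Sam ∩ Wendy ∩ Diego: 08:15-11:45, 13:15-18:00.
Sam ∩ Wendy ∩ Diego ∩ Clara: 08:15-11:45, 13:15-16:00.
Sam ∩ Wendy ∩ Diego ∩ Clara ∩ Ravi: 08:15-11:45, 13:15-15:15.
Sam ∩ Wendy ∩ Diego ∩ Clara ∩ Ravi ∩ Ben: 08:15-11:45, 13:15-15:15.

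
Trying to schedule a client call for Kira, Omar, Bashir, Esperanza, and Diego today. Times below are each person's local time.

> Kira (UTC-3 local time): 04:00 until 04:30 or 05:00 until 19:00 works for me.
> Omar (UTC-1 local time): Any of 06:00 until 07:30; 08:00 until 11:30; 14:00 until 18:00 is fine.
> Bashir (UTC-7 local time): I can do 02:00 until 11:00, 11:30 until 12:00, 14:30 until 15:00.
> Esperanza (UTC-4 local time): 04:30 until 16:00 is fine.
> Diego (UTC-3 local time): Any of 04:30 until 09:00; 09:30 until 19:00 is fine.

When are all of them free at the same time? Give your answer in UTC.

09:00-12:00, 15:00-18:00, 18:30-19:00

Kira in UTC: 07:00-07:30, 08:00-22:00 (add 3h to convert from UTC-3).
Omar in UTC: 07:00-08:30, 09:00-12:30, 15:00-19:00 (add 1h to convert from UTC-1).
Bashir in UTC: 09:00-18:00, 18:30-19:00, 21:30-22:00 (add 7h to convert from UTC-7).
Esperanza in UTC: 08:30-20:00 (add 4h to convert from UTC-4).
Diego in UTC: 07:30-12:00, 12:30-22:00 (add 3h to convert from UTC-3).
Kira ∩ Omar: 07:00-07:30, 08:00-08:30, 09:00-12:30, 15:00-19:00.
Kira ∩ Omar ∩ Bashir: 09:00-12:30, 15:00-18:00, 18:30-19:00.
Kira ∩ Omar ∩ Bashir ∩ Esperanza: 09:00-12:30, 15:00-18:00, 18:30-19:00.
Kira ∩ Omar ∩ Bashir ∩ Esperanza ∩ Diego: 09:00-12:00, 15:00-18:00, 18:30-19:00.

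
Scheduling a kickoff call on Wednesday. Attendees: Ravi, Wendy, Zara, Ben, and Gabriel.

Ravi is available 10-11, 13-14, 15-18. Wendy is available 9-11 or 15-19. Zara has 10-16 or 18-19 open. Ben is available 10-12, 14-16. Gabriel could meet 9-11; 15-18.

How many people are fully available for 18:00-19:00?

2

Wendy and Zara can make the full 18:00-19:00 slot — that's 2.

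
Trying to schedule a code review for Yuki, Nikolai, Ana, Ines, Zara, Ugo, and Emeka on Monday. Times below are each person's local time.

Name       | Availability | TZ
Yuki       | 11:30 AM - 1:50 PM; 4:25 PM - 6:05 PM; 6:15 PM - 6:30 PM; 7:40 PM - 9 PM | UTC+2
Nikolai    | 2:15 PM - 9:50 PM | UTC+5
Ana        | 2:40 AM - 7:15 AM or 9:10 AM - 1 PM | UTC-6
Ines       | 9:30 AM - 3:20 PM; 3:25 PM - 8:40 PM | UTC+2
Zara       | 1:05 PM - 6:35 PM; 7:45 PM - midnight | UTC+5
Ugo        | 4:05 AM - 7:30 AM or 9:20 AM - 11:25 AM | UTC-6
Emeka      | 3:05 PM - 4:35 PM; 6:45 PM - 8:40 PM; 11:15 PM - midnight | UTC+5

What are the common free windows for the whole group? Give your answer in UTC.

10:05-11:35, 15:20-15:40

Yuki in UTC: 09:30-11:50, 14:25-16:05, 16:15-16:30, 17:40-19:00 (subtract 2h to convert from UTC+2).
Nikolai in UTC: 09:15-16:50 (subtract 5h to convert from UTC+5).
Ana in UTC: 08:40-13:15, 15:10-19:00 (add 6h to convert from UTC-6).
Ines in UTC: 07:30-13:20, 13:25-18:40 (subtract 2h to convert from UTC+2).
Zara in UTC: 08:05-13:35, 14:45-19:00 (subtract 5h to convert from UTC+5).
Ugo in UTC: 10:05-13:30, 15:20-17:25 (add 6h to convert from UTC-6).
Emeka in UTC: 10:05-11:35, 13:45-15:40, 18:15-19:00 (subtract 5h to convert from UTC+5).
Yuki ∩ Nikolai: 09:30-11:50, 14:25-16:05, 16:15-16:30.
Yuki ∩ Nikolai ∩ Ana: 09:30-11:50, 15:10-16:05, 16:15-16:30.
Yuki ∩ Nikolai ∩ Ana ∩ Ines: 09:30-11:50, 15:10-16:05, 16:15-16:30.
Yuki ∩ Nikolai ∩ Ana ∩ Ines ∩ Zara: 09:30-11:50, 15:10-16:05, 16:15-16:30.
Yuki ∩ Nikolai ∩ Ana ∩ Ines ∩ Zara ∩ Ugo: 10:05-11:50, 15:20-16:05, 16:15-16:30.
Yuki ∩ Nikolai ∩ Ana ∩ Ines ∩ Zara ∩ Ugo ∩ Emeka: 10:05-11:35, 15:20-15:40.
So the common availability across everyone is 10:05-11:35, 15:20-15:40.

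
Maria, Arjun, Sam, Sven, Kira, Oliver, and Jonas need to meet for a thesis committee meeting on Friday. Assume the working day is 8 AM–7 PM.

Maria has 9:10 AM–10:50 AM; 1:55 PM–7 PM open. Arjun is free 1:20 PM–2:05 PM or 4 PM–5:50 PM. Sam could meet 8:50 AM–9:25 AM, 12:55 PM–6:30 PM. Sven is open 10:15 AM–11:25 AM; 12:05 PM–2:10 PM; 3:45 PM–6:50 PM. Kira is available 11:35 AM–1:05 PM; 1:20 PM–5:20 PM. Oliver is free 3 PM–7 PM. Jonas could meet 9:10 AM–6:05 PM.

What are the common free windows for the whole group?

Maria ∩ Arjun: 13:55-14:05, 16:00-17:50.
Maria ∩ Arjun ∩ Sam: 13:55-14:05, 16:00-17:50.
Maria ∩ Arjun ∩ Sam ∩ Sven: 13:55-14:05, 16:00-17:50.
Maria ∩ Arjun ∩ Sam ∩ Sven ∩ Kira: 13:55-14:05, 16:00-17:20.
Maria ∩ Arjun ∩ Sam ∩ Sven ∩ Kira ∩ Oliver: 16:00-17:20.
Maria ∩ Arjun ∩ Sam ∩ Sven ∩ Kira ∩ Oliver ∩ Jonas: 16:00-17:20.
So the common availability across everyone is 16:00-17:20.

16:00-17:20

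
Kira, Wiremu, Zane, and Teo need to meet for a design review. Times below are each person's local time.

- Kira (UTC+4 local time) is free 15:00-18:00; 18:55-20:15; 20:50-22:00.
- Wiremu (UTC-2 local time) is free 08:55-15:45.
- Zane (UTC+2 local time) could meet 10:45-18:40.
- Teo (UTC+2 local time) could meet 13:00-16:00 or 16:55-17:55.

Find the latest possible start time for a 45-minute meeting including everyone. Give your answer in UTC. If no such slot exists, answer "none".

15:10

Kira in UTC: 11:00-14:00, 14:55-16:15, 16:50-18:00 (subtract 4h to convert from UTC+4).
Wiremu in UTC: 10:55-17:45 (add 2h to convert from UTC-2).
Zane in UTC: 08:45-16:40 (subtract 2h to convert from UTC+2).
Teo in UTC: 11:00-14:00, 14:55-15:55 (subtract 2h to convert from UTC+2).
Kira ∩ Wiremu: 11:00-14:00, 14:55-16:15, 16:50-17:45.
Kira ∩ Wiremu ∩ Zane: 11:00-14:00, 14:55-16:15.
Kira ∩ Wiremu ∩ Zane ∩ Teo: 11:00-14:00, 14:55-15:55.
Those are the intersection windows.
The last common window of at least 45 minutes is 14:55-15:55; a 45-minute meeting can start as late as 15:10 and still end by 15:55.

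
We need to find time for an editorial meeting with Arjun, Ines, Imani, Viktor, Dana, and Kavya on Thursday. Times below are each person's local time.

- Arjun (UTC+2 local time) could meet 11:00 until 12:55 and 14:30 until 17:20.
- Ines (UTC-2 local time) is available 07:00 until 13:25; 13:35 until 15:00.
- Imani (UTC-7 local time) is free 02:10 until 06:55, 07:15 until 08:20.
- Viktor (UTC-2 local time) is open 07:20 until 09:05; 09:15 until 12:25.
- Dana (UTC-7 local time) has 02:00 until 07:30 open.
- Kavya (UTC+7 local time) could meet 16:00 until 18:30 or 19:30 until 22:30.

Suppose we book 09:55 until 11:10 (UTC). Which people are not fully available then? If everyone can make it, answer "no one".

Arjun, Viktor

Arjun in UTC: 09:00-10:55, 12:30-15:20 (subtract 2h to convert from UTC+2).
Ines in UTC: 09:00-15:25, 15:35-17:00 (add 2h to convert from UTC-2).
Imani in UTC: 09:10-13:55, 14:15-15:20 (add 7h to convert from UTC-7).
Viktor in UTC: 09:20-11:05, 11:15-14:25 (add 2h to convert from UTC-2).
Dana in UTC: 09:00-14:30 (add 7h to convert from UTC-7).
Kavya in UTC: 09:00-11:30, 12:30-15:30 (subtract 7h to convert from UTC+7).
Arjun: not fully free for 09:55-11:10. Ines: free for 09:55-11:10. Imani: free for 09:55-11:10. Viktor: not fully free for 09:55-11:10. Dana: free for 09:55-11:10. Kavya: free for 09:55-11:10.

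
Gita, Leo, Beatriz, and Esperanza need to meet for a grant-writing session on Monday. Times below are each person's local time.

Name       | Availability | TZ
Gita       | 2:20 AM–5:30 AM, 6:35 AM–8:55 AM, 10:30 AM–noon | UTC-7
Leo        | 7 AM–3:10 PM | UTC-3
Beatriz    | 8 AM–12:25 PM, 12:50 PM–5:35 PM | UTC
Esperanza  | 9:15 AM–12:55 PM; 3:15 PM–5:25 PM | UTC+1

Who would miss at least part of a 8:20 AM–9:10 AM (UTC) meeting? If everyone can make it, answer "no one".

Gita, Leo

Gita in UTC: 09:20-12:30, 13:35-15:55, 17:30-19:00 (add 7h to convert from UTC-7).
Leo in UTC: 10:00-18:10 (add 3h to convert from UTC-3).
Beatriz in UTC: 08:00-12:25, 12:50-17:35.
Esperanza in UTC: 08:15-11:55, 14:15-16:25 (subtract 1h to convert from UTC+1).
Gita: not fully free for 08:20-09:10. Leo: not fully free for 08:20-09:10. Beatriz: free for 08:20-09:10. Esperanza: free for 08:20-09:10.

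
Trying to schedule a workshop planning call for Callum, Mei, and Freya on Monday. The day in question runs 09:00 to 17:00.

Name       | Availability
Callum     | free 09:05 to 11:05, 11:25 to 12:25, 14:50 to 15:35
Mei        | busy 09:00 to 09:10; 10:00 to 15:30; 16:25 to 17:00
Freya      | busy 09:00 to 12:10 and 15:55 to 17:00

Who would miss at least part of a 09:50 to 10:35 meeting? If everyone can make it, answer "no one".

Callum free: 09:05-11:05, 11:25-12:25, 14:50-15:35.
Mei free: 09:10-10:00, 15:30-16:25 (invert busy blocks within the working day).
Freya free: 12:10-15:55 (invert busy blocks within the working day).
Callum: free for 09:50-10:35. Mei: not fully free for 09:50-10:35. Freya: not fully free for 09:50-10:35.

Freya, Mei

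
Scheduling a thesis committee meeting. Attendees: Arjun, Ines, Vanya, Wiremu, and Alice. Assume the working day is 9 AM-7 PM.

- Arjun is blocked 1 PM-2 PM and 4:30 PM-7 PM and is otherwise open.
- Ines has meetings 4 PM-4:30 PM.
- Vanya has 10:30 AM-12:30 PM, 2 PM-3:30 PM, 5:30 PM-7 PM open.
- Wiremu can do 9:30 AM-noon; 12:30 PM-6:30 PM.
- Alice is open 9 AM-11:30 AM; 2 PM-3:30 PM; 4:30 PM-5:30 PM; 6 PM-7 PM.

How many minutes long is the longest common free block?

Arjun free: 09:00-13:00, 14:00-16:30 (invert busy blocks within the working day).
Ines free: 09:00-16:00, 16:30-19:00 (invert busy blocks within the working day).
Vanya free: 10:30-12:30, 14:00-15:30, 17:30-19:00.
Wiremu free: 09:30-12:00, 12:30-18:30.
Alice free: 09:00-11:30, 14:00-15:30, 16:30-17:30, 18:00-19:00.
Arjun ∩ Ines: 09:00-13:00, 14:00-16:00.
Arjun ∩ Ines ∩ Vanya: 10:30-12:30, 14:00-15:30.
Arjun ∩ Ines ∩ Vanya ∩ Wiremu: 10:30-12:00, 14:00-15:30.
Arjun ∩ Ines ∩ Vanya ∩ Wiremu ∩ Alice: 10:30-11:30, 14:00-15:30.
Those are the intersection windows.
The longest is 14:00-15:30 at 90 minutes.

90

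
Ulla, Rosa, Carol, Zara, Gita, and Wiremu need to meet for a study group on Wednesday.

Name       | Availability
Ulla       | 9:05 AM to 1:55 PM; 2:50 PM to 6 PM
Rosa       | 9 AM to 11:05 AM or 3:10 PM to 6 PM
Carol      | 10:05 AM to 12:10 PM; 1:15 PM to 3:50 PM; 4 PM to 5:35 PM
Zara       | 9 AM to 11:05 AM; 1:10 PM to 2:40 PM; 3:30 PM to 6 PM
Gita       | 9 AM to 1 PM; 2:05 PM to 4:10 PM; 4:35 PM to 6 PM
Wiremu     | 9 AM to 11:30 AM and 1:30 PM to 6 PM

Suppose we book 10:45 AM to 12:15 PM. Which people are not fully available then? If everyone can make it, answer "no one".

Carol, Rosa, Wiremu, Zara

Ulla: free for 10:45-12:15. Rosa: not fully free for 10:45-12:15. Carol: not fully free for 10:45-12:15. Zara: not fully free for 10:45-12:15. Gita: free for 10:45-12:15. Wiremu: not fully free for 10:45-12:15.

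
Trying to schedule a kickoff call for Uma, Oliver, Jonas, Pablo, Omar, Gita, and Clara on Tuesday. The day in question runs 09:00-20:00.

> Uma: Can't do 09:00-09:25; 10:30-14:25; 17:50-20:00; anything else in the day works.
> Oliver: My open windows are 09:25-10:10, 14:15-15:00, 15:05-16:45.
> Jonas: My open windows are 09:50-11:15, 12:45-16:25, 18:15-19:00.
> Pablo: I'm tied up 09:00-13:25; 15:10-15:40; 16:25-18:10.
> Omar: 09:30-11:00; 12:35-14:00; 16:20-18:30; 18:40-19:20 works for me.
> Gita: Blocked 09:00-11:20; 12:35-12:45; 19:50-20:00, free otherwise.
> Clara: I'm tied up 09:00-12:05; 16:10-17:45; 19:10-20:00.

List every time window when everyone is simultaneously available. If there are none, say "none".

Uma free: 09:25-10:30, 14:25-17:50 (invert busy blocks within the working day).
Oliver free: 09:25-10:10, 14:15-15:00, 15:05-16:45.
Jonas free: 09:50-11:15, 12:45-16:25, 18:15-19:00.
Pablo free: 13:25-15:10, 15:40-16:25, 18:10-20:00 (invert busy blocks within the working day).
Omar free: 09:30-11:00, 12:35-14:00, 16:20-18:30, 18:40-19:20.
Gita free: 11:20-12:35, 12:45-19:50 (invert busy blocks within the working day).
Clara free: 12:05-16:10, 17:45-19:10 (invert busy blocks within the working day).
Uma ∩ Oliver: 09:25-10:10, 14:25-15:00, 15:05-16:45.
Uma ∩ Oliver ∩ Jonas: 09:50-10:10, 14:25-15:00, 15:05-16:25.
Uma ∩ Oliver ∩ Jonas ∩ Pablo: 14:25-15:00, 15:05-15:10, 15:40-16:25.
Uma ∩ Oliver ∩ Jonas ∩ Pablo ∩ Omar: 16:20-16:25.
Uma ∩ Oliver ∩ Jonas ∩ Pablo ∩ Omar ∩ Gita: 16:20-16:25.
Uma ∩ Oliver ∩ Jonas ∩ Pablo ∩ Omar ∩ Gita ∩ Clara: ∅.
There is no time when everyone is free.

none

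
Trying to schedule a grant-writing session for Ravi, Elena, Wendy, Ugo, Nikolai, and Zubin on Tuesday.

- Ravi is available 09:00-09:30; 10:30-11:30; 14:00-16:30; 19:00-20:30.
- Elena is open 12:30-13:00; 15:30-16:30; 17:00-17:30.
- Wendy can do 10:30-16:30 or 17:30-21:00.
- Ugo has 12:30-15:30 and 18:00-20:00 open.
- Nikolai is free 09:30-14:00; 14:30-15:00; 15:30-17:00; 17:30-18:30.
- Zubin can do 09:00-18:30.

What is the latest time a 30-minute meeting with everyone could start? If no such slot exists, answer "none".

Ravi ∩ Elena: 15:30-16:30.
Ravi ∩ Elena ∩ Wendy: 15:30-16:30.
Ravi ∩ Elena ∩ Wendy ∩ Ugo: ∅.
Ravi ∩ Elena ∩ Wendy ∩ Ugo ∩ Nikolai: ∅.
Ravi ∩ Elena ∩ Wendy ∩ Ugo ∩ Nikolai ∩ Zubin: ∅.
There is no time when everyone is free.
No common window is at least 30 minutes long.

none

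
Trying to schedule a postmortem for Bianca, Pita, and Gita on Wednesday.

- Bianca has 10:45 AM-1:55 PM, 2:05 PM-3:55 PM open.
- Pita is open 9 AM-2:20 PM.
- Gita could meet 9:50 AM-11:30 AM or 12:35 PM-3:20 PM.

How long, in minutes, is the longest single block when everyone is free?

Bianca ∩ Pita: 10:45-13:55, 14:05-14:20.
Bianca ∩ Pita ∩ Gita: 10:45-11:30, 12:35-13:55, 14:05-14:20.
The longest is 12:35-13:55 at 80 minutes.

80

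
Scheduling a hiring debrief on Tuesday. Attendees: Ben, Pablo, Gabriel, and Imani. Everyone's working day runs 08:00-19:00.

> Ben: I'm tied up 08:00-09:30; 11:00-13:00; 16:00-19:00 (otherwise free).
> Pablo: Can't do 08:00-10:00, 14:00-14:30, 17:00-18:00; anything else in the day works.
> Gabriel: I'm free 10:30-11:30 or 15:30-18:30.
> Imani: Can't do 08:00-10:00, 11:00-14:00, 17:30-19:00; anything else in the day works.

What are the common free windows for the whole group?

10:30-11:00, 15:30-16:00

Ben free: 09:30-11:00, 13:00-16:00 (invert busy blocks within the working day).
Pablo free: 10:00-14:00, 14:30-17:00, 18:00-19:00 (invert busy blocks within the working day).
Gabriel free: 10:30-11:30, 15:30-18:30.
Imani free: 10:00-11:00, 14:00-17:30 (invert busy blocks within the working day).
Ben ∩ Pablo: 10:00-11:00, 13:00-14:00, 14:30-16:00.
Ben ∩ Pablo ∩ Gabriel: 10:30-11:00, 15:30-16:00.
Ben ∩ Pablo ∩ Gabriel ∩ Imani: 10:30-11:00, 15:30-16:00.
So the common availability across everyone is 10:30-11:00, 15:30-16:00.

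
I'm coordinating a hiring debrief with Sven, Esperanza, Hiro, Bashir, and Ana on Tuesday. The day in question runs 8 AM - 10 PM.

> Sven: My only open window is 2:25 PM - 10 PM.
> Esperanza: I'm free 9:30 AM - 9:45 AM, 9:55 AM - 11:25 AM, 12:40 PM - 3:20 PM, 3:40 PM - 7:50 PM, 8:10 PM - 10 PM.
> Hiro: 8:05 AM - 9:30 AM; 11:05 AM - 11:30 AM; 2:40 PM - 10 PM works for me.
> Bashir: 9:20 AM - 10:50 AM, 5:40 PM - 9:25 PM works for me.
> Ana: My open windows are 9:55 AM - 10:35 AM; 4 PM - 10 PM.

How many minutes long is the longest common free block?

Sven ∩ Esperanza: 14:25-15:20, 15:40-19:50, 20:10-22:00.
Sven ∩ Esperanza ∩ Hiro: 14:40-15:20, 15:40-19:50, 20:10-22:00.
Sven ∩ Esperanza ∩ Hiro ∩ Bashir: 17:40-19:50, 20:10-21:25.
Sven ∩ Esperanza ∩ Hiro ∩ Bashir ∩ Ana: 17:40-19:50, 20:10-21:25.
The longest is 17:40-19:50 at 130 minutes.

130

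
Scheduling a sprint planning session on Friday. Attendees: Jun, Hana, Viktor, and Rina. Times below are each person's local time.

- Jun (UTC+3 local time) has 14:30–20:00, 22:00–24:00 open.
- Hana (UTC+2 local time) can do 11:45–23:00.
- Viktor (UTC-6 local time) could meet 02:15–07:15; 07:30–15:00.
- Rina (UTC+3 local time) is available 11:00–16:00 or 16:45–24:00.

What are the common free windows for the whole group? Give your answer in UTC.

11:30-13:00, 13:45-17:00, 19:00-21:00

Jun in UTC: 11:30-17:00, 19:00-21:00 (subtract 3h to convert from UTC+3).
Hana in UTC: 09:45-21:00 (subtract 2h to convert from UTC+2).
Viktor in UTC: 08:15-13:15, 13:30-21:00 (add 6h to convert from UTC-6).
Rina in UTC: 08:00-13:00, 13:45-21:00 (subtract 3h to convert from UTC+3).
Jun ∩ Hana: 11:30-17:00, 19:00-21:00.
Jun ∩ Hana ∩ Viktor: 11:30-13:15, 13:30-17:00, 19:00-21:00.
Jun ∩ Hana ∩ Viktor ∩ Rina: 11:30-13:00, 13:45-17:00, 19:00-21:00.
Those are the intersection windows.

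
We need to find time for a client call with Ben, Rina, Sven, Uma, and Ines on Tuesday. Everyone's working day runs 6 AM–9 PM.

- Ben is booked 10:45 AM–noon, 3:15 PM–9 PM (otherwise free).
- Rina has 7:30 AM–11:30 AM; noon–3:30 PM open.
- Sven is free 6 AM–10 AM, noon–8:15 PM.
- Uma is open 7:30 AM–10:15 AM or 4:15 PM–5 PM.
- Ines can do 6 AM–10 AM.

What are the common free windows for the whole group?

Ben free: 06:00-10:45, 12:00-15:15 (invert busy blocks within the working day).
Rina free: 07:30-11:30, 12:00-15:30.
Sven free: 06:00-10:00, 12:00-20:15.
Uma free: 07:30-10:15, 16:15-17:00.
Ines free: 06:00-10:00.
Ben ∩ Rina: 07:30-10:45, 12:00-15:15.
Ben ∩ Rina ∩ Sven: 07:30-10:00, 12:00-15:15.
Ben ∩ Rina ∩ Sven ∩ Uma: 07:30-10:00.
Ben ∩ Rina ∩ Sven ∩ Uma ∩ Ines: 07:30-10:00.
Those are the intersection windows.

07:30-10:00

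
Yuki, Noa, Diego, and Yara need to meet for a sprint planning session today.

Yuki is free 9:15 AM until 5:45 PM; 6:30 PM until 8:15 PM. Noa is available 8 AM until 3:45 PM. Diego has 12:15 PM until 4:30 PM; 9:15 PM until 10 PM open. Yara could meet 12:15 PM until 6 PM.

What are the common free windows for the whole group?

Yuki ∩ Noa: 09:15-15:45.
Yuki ∩ Noa ∩ Diego: 12:15-15:45.
Yuki ∩ Noa ∩ Diego ∩ Yara: 12:15-15:45.

12:15-15:45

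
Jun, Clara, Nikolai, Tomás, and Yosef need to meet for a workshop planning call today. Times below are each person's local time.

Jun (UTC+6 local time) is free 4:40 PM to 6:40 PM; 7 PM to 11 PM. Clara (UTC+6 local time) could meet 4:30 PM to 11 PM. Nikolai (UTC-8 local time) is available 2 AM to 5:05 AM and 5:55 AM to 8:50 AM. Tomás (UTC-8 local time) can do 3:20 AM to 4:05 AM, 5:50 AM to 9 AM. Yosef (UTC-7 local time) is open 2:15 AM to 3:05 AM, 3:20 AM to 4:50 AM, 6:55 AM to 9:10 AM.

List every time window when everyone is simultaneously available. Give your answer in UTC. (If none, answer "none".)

11:20-11:50, 13:55-16:10

Jun in UTC: 10:40-12:40, 13:00-17:00 (subtract 6h to convert from UTC+6).
Clara in UTC: 10:30-17:00 (subtract 6h to convert from UTC+6).
Nikolai in UTC: 10:00-13:05, 13:55-16:50 (add 8h to convert from UTC-8).
Tomás in UTC: 11:20-12:05, 13:50-17:00 (add 8h to convert from UTC-8).
Yosef in UTC: 09:15-10:05, 10:20-11:50, 13:55-16:10 (add 7h to convert from UTC-7).
Jun ∩ Clara: 10:40-12:40, 13:00-17:00.
Jun ∩ Clara ∩ Nikolai: 10:40-12:40, 13:00-13:05, 13:55-16:50.
Jun ∩ Clara ∩ Nikolai ∩ Tomás: 11:20-12:05, 13:55-16:50.
Jun ∩ Clara ∩ Nikolai ∩ Tomás ∩ Yosef: 11:20-11:50, 13:55-16:10.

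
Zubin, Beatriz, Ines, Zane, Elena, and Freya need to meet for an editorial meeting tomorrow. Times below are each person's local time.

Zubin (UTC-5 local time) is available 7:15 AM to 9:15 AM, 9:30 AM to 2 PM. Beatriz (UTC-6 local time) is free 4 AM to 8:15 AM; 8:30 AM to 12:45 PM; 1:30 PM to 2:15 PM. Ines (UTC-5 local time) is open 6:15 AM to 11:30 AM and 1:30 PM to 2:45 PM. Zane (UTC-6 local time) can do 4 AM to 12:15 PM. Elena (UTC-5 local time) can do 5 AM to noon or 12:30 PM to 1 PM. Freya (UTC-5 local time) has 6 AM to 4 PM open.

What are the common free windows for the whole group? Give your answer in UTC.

12:15-14:15, 14:30-16:30

Zubin in UTC: 12:15-14:15, 14:30-19:00 (add 5h to convert from UTC-5).
Beatriz in UTC: 10:00-14:15, 14:30-18:45, 19:30-20:15 (add 6h to convert from UTC-6).
Ines in UTC: 11:15-16:30, 18:30-19:45 (add 5h to convert from UTC-5).
Zane in UTC: 10:00-18:15 (add 6h to convert from UTC-6).
Elena in UTC: 10:00-17:00, 17:30-18:00 (add 5h to convert from UTC-5).
Freya in UTC: 11:00-21:00 (add 5h to convert from UTC-5).
Zubin ∩ Beatriz: 12:15-14:15, 14:30-18:45.
Zubin ∩ Beatriz ∩ Ines: 12:15-14:15, 14:30-16:30, 18:30-18:45.
Zubin ∩ Beatriz ∩ Ines ∩ Zane: 12:15-14:15, 14:30-16:30.
Zubin ∩ Beatriz ∩ Ines ∩ Zane ∩ Elena: 12:15-14:15, 14:30-16:30.
Zubin ∩ Beatriz ∩ Ines ∩ Zane ∩ Elena ∩ Freya: 12:15-14:15, 14:30-16:30.
Those are the intersection windows.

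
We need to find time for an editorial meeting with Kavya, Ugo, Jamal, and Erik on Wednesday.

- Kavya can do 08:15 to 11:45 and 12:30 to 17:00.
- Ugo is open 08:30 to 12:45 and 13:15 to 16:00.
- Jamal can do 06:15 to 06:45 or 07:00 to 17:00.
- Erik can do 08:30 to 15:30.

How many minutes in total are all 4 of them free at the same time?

Kavya ∩ Ugo: 08:30-11:45, 12:30-12:45, 13:15-16:00.
Kavya ∩ Ugo ∩ Jamal: 08:30-11:45, 12:30-12:45, 13:15-16:00.
Kavya ∩ Ugo ∩ Jamal ∩ Erik: 08:30-11:45, 12:30-12:45, 13:15-15:30.
Those are the intersection windows.
Summing the common windows: 195 + 15 + 135 = 345 minutes.

345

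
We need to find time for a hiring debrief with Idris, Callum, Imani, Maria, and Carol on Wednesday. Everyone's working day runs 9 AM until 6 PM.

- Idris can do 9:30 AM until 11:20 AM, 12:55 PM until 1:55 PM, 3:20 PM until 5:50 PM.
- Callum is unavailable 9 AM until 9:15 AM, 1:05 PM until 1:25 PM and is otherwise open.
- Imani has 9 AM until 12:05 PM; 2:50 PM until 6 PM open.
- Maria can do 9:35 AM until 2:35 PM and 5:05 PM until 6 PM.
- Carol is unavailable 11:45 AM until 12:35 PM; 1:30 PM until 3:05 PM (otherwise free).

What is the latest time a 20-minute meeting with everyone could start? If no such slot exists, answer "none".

17:30

Idris free: 09:30-11:20, 12:55-13:55, 15:20-17:50.
Callum free: 09:15-13:05, 13:25-18:00 (invert busy blocks within the working day).
Imani free: 09:00-12:05, 14:50-18:00.
Maria free: 09:35-14:35, 17:05-18:00.
Carol free: 09:00-11:45, 12:35-13:30, 15:05-18:00 (invert busy blocks within the working day).
Idris ∩ Callum: 09:30-11:20, 12:55-13:05, 13:25-13:55, 15:20-17:50.
Idris ∩ Callum ∩ Imani: 09:30-11:20, 15:20-17:50.
Idris ∩ Callum ∩ Imani ∩ Maria: 09:35-11:20, 17:05-17:50.
Idris ∩ Callum ∩ Imani ∩ Maria ∩ Carol: 09:35-11:20, 17:05-17:50.
The last common window of at least 20 minutes is 17:05-17:50; a 20-minute meeting can start as late as 17:30 and still end by 17:50.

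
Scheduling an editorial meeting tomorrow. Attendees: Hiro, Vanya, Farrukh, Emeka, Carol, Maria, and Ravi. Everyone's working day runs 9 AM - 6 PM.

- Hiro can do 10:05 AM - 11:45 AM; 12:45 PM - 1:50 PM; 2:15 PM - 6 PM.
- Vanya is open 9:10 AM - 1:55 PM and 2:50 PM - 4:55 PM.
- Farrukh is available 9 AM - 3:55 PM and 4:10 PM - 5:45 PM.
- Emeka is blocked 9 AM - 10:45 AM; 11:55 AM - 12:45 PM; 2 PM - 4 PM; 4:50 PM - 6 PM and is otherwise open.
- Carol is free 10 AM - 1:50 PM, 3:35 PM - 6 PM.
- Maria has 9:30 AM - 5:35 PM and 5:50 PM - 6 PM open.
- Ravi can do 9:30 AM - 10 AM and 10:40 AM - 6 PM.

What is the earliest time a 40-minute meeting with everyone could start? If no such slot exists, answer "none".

Hiro free: 10:05-11:45, 12:45-13:50, 14:15-18:00.
Vanya free: 09:10-13:55, 14:50-16:55.
Farrukh free: 09:00-15:55, 16:10-17:45.
Emeka free: 10:45-11:55, 12:45-14:00, 16:00-16:50 (invert busy blocks within the working day).
Carol free: 10:00-13:50, 15:35-18:00.
Maria free: 09:30-17:35, 17:50-18:00.
Ravi free: 09:30-10:00, 10:40-18:00.
Hiro ∩ Vanya: 10:05-11:45, 12:45-13:50, 14:50-16:55.
Hiro ∩ Vanya ∩ Farrukh: 10:05-11:45, 12:45-13:50, 14:50-15:55, 16:10-16:55.
Hiro ∩ Vanya ∩ Farrukh ∩ Emeka: 10:45-11:45, 12:45-13:50, 16:10-16:50.
Hiro ∩ Vanya ∩ Farrukh ∩ Emeka ∩ Carol: 10:45-11:45, 12:45-13:50, 16:10-16:50.
Hiro ∩ Vanya ∩ Farrukh ∩ Emeka ∩ Carol ∩ Maria: 10:45-11:45, 12:45-13:50, 16:10-16:50.
Hiro ∩ Vanya ∩ Farrukh ∩ Emeka ∩ Carol ∩ Maria ∩ Ravi: 10:45-11:45, 12:45-13:50, 16:10-16:50.
The first common window of at least 40 minutes is 10:45-11:45, so the earliest start is 10:45.

10:45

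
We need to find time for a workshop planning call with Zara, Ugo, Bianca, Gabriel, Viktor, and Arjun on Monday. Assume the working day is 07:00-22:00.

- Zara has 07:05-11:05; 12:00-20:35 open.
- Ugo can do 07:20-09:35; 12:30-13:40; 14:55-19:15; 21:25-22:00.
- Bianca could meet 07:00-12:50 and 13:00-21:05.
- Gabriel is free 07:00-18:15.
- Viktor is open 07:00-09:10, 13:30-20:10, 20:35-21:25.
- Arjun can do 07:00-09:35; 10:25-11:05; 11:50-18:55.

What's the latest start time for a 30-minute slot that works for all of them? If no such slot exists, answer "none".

17:45

Zara ∩ Ugo: 07:20-09:35, 12:30-13:40, 14:55-19:15.
Zara ∩ Ugo ∩ Bianca: 07:20-09:35, 12:30-12:50, 13:00-13:40, 14:55-19:15.
Zara ∩ Ugo ∩ Bianca ∩ Gabriel: 07:20-09:35, 12:30-12:50, 13:00-13:40, 14:55-18:15.
Zara ∩ Ugo ∩ Bianca ∩ Gabriel ∩ Viktor: 07:20-09:10, 13:30-13:40, 14:55-18:15.
Zara ∩ Ugo ∩ Bianca ∩ Gabriel ∩ Viktor ∩ Arjun: 07:20-09:10, 13:30-13:40, 14:55-18:15.
The last common window of at least 30 minutes is 14:55-18:15; a 30-minute meeting can start as late as 17:45 and still end by 18:15.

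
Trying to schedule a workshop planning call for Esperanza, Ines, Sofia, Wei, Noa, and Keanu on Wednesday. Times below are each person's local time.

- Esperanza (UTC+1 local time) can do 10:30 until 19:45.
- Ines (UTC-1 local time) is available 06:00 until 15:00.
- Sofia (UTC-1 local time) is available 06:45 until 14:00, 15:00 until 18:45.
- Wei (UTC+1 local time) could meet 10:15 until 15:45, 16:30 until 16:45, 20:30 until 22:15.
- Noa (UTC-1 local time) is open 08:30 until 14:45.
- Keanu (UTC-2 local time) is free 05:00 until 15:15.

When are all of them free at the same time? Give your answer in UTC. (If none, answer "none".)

09:30-14:45

Esperanza in UTC: 09:30-18:45 (subtract 1h to convert from UTC+1).
Ines in UTC: 07:00-16:00 (add 1h to convert from UTC-1).
Sofia in UTC: 07:45-15:00, 16:00-19:45 (add 1h to convert from UTC-1).
Wei in UTC: 09:15-14:45, 15:30-15:45, 19:30-21:15 (subtract 1h to convert from UTC+1).
Noa in UTC: 09:30-15:45 (add 1h to convert from UTC-1).
Keanu in UTC: 07:00-17:15 (add 2h to convert from UTC-2).
Esperanza ∩ Ines: 09:30-16:00.
Esperanza ∩ Ines ∩ Sofia: 09:30-15:00.
Esperanza ∩ Ines ∩ Sofia ∩ Wei: 09:30-14:45.
Esperanza ∩ Ines ∩ Sofia ∩ Wei ∩ Noa: 09:30-14:45.
Esperanza ∩ Ines ∩ Sofia ∩ Wei ∩ Noa ∩ Keanu: 09:30-14:45.
So the common availability across everyone is 09:30-14:45.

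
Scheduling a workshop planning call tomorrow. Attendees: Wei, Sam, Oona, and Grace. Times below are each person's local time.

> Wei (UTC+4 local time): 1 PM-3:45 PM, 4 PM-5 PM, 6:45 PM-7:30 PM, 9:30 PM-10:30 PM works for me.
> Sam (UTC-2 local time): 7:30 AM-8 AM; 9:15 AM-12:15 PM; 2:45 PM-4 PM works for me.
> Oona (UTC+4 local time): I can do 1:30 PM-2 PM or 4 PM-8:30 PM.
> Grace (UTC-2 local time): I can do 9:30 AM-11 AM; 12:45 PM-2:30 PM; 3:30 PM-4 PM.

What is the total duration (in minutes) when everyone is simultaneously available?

60

Wei in UTC: 09:00-11:45, 12:00-13:00, 14:45-15:30, 17:30-18:30 (subtract 4h to convert from UTC+4).
Sam in UTC: 09:30-10:00, 11:15-14:15, 16:45-18:00 (add 2h to convert from UTC-2).
Oona in UTC: 09:30-10:00, 12:00-16:30 (subtract 4h to convert from UTC+4).
Grace in UTC: 11:30-13:00, 14:45-16:30, 17:30-18:00 (add 2h to convert from UTC-2).
Wei ∩ Sam: 09:30-10:00, 11:15-11:45, 12:00-13:00, 17:30-18:00.
Wei ∩ Sam ∩ Oona: 09:30-10:00, 12:00-13:00.
Wei ∩ Sam ∩ Oona ∩ Grace: 12:00-13:00.
That's a single block of 60 minutes.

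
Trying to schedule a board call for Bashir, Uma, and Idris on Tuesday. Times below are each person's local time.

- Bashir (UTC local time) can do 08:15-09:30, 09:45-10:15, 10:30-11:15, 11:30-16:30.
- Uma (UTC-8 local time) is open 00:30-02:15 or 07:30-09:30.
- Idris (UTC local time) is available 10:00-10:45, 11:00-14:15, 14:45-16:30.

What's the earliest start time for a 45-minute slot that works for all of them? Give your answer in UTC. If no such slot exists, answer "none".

Bashir in UTC: 08:15-09:30, 09:45-10:15, 10:30-11:15, 11:30-16:30.
Uma in UTC: 08:30-10:15, 15:30-17:30 (add 8h to convert from UTC-8).
Idris in UTC: 10:00-10:45, 11:00-14:15, 14:45-16:30.
Bashir ∩ Uma: 08:30-09:30, 09:45-10:15, 15:30-16:30.
Bashir ∩ Uma ∩ Idris: 10:00-10:15, 15:30-16:30.
Those are the intersection windows.
The first common window of at least 45 minutes is 15:30-16:30, so the earliest start is 15:30.

15:30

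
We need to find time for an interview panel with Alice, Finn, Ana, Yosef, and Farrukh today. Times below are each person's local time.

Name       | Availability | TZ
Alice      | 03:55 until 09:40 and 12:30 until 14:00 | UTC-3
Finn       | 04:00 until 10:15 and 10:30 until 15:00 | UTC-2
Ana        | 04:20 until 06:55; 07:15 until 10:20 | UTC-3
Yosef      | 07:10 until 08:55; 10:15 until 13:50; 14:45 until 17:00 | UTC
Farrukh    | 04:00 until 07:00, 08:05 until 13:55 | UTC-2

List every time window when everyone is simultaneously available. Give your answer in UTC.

07:20-08:55, 10:15-12:15, 12:30-12:40

Alice in UTC: 06:55-12:40, 15:30-17:00 (add 3h to convert from UTC-3).
Finn in UTC: 06:00-12:15, 12:30-17:00 (add 2h to convert from UTC-2).
Ana in UTC: 07:20-09:55, 10:15-13:20 (add 3h to convert from UTC-3).
Yosef in UTC: 07:10-08:55, 10:15-13:50, 14:45-17:00.
Farrukh in UTC: 06:00-09:00, 10:05-15:55 (add 2h to convert from UTC-2).
Alice ∩ Finn: 06:55-12:15, 12:30-12:40, 15:30-17:00.
Alice ∩ Finn ∩ Ana: 07:20-09:55, 10:15-12:15, 12:30-12:40.
Alice ∩ Finn ∩ Ana ∩ Yosef: 07:20-08:55, 10:15-12:15, 12:30-12:40.
Alice ∩ Finn ∩ Ana ∩ Yosef ∩ Farrukh: 07:20-08:55, 10:15-12:15, 12:30-12:40.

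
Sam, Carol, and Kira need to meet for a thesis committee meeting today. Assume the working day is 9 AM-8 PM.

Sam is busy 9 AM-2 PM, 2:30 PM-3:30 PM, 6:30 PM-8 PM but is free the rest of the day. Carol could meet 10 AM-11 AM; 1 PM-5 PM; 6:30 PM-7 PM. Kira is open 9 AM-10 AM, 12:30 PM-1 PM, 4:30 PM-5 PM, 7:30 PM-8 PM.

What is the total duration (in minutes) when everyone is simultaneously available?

30

Sam free: 14:00-14:30, 15:30-18:30 (invert busy blocks within the working day).
Carol free: 10:00-11:00, 13:00-17:00, 18:30-19:00.
Kira free: 09:00-10:00, 12:30-13:00, 16:30-17:00, 19:30-20:00.
Sam ∩ Carol: 14:00-14:30, 15:30-17:00.
Sam ∩ Carol ∩ Kira: 16:30-17:00.
So the common availability across everyone is 16:30-17:00.
That's a single block of 30 minutes.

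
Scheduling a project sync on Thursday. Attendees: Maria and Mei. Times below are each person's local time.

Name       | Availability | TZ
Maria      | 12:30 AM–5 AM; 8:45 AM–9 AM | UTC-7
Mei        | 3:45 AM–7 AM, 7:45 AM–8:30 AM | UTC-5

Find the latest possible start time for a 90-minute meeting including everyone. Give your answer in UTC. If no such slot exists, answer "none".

Maria in UTC: 07:30-12:00, 15:45-16:00 (add 7h to convert from UTC-7).
Mei in UTC: 08:45-12:00, 12:45-13:30 (add 5h to convert from UTC-5).
Maria ∩ Mei: 08:45-12:00.
The last common window of at least 90 minutes is 08:45-12:00; a 90-minute meeting can start as late as 10:30 and still end by 12:00.

10:30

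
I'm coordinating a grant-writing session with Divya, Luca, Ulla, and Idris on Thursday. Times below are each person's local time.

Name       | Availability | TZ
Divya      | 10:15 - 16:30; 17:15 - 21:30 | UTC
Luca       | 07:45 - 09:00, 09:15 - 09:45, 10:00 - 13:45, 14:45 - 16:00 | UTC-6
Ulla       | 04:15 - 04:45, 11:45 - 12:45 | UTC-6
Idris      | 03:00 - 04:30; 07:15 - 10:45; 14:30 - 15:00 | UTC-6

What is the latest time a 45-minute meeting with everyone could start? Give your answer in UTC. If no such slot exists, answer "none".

none

Divya in UTC: 10:15-16:30, 17:15-21:30.
Luca in UTC: 13:45-15:00, 15:15-15:45, 16:00-19:45, 20:45-22:00 (add 6h to convert from UTC-6).
Ulla in UTC: 10:15-10:45, 17:45-18:45 (add 6h to convert from UTC-6).
Idris in UTC: 09:00-10:30, 13:15-16:45, 20:30-21:00 (add 6h to convert from UTC-6).
Divya ∩ Luca: 13:45-15:00, 15:15-15:45, 16:00-16:30, 17:15-19:45, 20:45-21:30.
Divya ∩ Luca ∩ Ulla: 17:45-18:45.
Divya ∩ Luca ∩ Ulla ∩ Idris: ∅.
There is no time when everyone is free.
No common window is at least 45 minutes long.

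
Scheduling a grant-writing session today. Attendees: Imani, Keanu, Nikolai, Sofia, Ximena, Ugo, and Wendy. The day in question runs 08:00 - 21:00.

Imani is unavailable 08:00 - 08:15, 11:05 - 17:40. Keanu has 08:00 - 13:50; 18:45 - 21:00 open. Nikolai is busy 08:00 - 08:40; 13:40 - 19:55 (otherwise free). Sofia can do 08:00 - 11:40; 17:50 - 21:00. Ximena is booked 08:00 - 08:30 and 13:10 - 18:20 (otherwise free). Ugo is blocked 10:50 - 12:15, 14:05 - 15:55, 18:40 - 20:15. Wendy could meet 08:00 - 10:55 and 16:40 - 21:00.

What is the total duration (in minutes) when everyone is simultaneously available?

175

Imani free: 08:15-11:05, 17:40-21:00 (invert busy blocks within the working day).
Keanu free: 08:00-13:50, 18:45-21:00.
Nikolai free: 08:40-13:40, 19:55-21:00 (invert busy blocks within the working day).
Sofia free: 08:00-11:40, 17:50-21:00.
Ximena free: 08:30-13:10, 18:20-21:00 (invert busy blocks within the working day).
Ugo free: 08:00-10:50, 12:15-14:05, 15:55-18:40, 20:15-21:00 (invert busy blocks within the working day).
Wendy free: 08:00-10:55, 16:40-21:00.
Imani ∩ Keanu: 08:15-11:05, 18:45-21:00.
Imani ∩ Keanu ∩ Nikolai: 08:40-11:05, 19:55-21:00.
Imani ∩ Keanu ∩ Nikolai ∩ Sofia: 08:40-11:05, 19:55-21:00.
Imani ∩ Keanu ∩ Nikolai ∩ Sofia ∩ Ximena: 08:40-11:05, 19:55-21:00.
Imani ∩ Keanu ∩ Nikolai ∩ Sofia ∩ Ximena ∩ Ugo: 08:40-10:50, 20:15-21:00.
Imani ∩ Keanu ∩ Nikolai ∩ Sofia ∩ Ximena ∩ Ugo ∩ Wendy: 08:40-10:50, 20:15-21:00.
Summing the common windows: 130 + 45 = 175 minutes.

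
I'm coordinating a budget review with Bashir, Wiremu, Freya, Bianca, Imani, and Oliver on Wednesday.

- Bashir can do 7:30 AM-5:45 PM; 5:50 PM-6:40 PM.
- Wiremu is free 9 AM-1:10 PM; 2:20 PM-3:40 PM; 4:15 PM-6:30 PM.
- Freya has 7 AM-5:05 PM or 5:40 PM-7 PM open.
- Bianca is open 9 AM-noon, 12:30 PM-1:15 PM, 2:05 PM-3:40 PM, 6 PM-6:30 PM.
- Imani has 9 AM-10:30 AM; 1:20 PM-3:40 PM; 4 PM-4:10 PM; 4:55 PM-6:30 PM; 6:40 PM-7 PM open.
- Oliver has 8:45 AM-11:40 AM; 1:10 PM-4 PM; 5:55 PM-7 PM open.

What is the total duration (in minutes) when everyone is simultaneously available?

Bashir ∩ Wiremu: 09:00-13:10, 14:20-15:40, 16:15-17:45, 17:50-18:30.
Bashir ∩ Wiremu ∩ Freya: 09:00-13:10, 14:20-15:40, 16:15-17:05, 17:40-17:45, 17:50-18:30.
Bashir ∩ Wiremu ∩ Freya ∩ Bianca: 09:00-12:00, 12:30-13:10, 14:20-15:40, 18:00-18:30.
Bashir ∩ Wiremu ∩ Freya ∩ Bianca ∩ Imani: 09:00-10:30, 14:20-15:40, 18:00-18:30.
Bashir ∩ Wiremu ∩ Freya ∩ Bianca ∩ Imani ∩ Oliver: 09:00-10:30, 14:20-15:40, 18:00-18:30.
So the common availability across everyone is 09:00-10:30, 14:20-15:40, 18:00-18:30.
Summing the common windows: 90 + 80 + 30 = 200 minutes.

200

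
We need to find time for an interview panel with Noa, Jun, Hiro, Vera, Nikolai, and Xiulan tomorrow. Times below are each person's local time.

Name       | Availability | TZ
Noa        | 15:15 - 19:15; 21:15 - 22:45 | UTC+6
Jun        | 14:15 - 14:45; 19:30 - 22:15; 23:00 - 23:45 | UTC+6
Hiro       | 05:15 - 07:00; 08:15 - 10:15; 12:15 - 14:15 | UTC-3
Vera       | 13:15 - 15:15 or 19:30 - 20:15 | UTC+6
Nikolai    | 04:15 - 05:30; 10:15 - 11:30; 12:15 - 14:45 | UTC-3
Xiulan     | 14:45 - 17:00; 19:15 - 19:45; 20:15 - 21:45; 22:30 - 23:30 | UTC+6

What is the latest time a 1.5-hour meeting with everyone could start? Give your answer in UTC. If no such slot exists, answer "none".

Noa in UTC: 09:15-13:15, 15:15-16:45 (subtract 6h to convert from UTC+6).
Jun in UTC: 08:15-08:45, 13:30-16:15, 17:00-17:45 (subtract 6h to convert from UTC+6).
Hiro in UTC: 08:15-10:00, 11:15-13:15, 15:15-17:15 (add 3h to convert from UTC-3).
Vera in UTC: 07:15-09:15, 13:30-14:15 (subtract 6h to convert from UTC+6).
Nikolai in UTC: 07:15-08:30, 13:15-14:30, 15:15-17:45 (add 3h to convert from UTC-3).
Xiulan in UTC: 08:45-11:00, 13:15-13:45, 14:15-15:45, 16:30-17:30 (subtract 6h to convert from UTC+6).
Noa ∩ Jun: 15:15-16:15.
Noa ∩ Jun ∩ Hiro: 15:15-16:15.
Noa ∩ Jun ∩ Hiro ∩ Vera: ∅.
Noa ∩ Jun ∩ Hiro ∩ Vera ∩ Nikolai: ∅.
Noa ∩ Jun ∩ Hiro ∩ Vera ∩ Nikolai ∩ Xiulan: ∅.
There is no time when everyone is free.
No common window is at least 90 minutes long.

none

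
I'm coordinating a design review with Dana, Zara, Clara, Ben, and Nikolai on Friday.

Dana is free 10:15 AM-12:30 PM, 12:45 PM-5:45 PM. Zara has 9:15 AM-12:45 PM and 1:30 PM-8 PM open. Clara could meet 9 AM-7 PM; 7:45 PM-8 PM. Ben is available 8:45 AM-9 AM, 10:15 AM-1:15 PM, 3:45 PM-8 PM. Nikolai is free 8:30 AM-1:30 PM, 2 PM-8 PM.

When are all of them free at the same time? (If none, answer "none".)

Dana ∩ Zara: 10:15-12:30, 13:30-17:45.
Dana ∩ Zara ∩ Clara: 10:15-12:30, 13:30-17:45.
Dana ∩ Zara ∩ Clara ∩ Ben: 10:15-12:30, 15:45-17:45.
Dana ∩ Zara ∩ Clara ∩ Ben ∩ Nikolai: 10:15-12:30, 15:45-17:45.

10:15-12:30, 15:45-17:45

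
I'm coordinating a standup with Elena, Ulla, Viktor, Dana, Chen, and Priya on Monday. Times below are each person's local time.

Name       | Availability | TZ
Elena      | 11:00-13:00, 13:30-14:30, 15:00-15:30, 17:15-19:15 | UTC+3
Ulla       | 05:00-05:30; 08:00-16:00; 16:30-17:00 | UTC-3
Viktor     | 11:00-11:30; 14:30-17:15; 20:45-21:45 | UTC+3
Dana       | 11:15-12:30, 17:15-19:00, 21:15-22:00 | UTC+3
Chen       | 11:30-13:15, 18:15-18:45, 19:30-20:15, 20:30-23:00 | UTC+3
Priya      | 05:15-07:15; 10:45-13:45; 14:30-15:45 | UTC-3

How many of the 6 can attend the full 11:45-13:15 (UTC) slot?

2

Elena in UTC: 08:00-10:00, 10:30-11:30, 12:00-12:30, 14:15-16:15 (subtract 3h to convert from UTC+3).
Ulla in UTC: 08:00-08:30, 11:00-19:00, 19:30-20:00 (add 3h to convert from UTC-3).
Viktor in UTC: 08:00-08:30, 11:30-14:15, 17:45-18:45 (subtract 3h to convert from UTC+3).
Dana in UTC: 08:15-09:30, 14:15-16:00, 18:15-19:00 (subtract 3h to convert from UTC+3).
Chen in UTC: 08:30-10:15, 15:15-15:45, 16:30-17:15, 17:30-20:00 (subtract 3h to convert from UTC+3).
Priya in UTC: 08:15-10:15, 13:45-16:45, 17:30-18:45 (add 3h to convert from UTC-3).
Ulla and Viktor can make the full 11:45-13:15 slot — that's 2.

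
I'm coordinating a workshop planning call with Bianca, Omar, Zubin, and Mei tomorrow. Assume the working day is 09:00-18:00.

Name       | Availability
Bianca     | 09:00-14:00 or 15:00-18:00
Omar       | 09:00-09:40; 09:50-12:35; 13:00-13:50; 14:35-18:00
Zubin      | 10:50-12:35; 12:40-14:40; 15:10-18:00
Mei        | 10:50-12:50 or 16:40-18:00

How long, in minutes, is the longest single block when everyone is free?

105

Bianca ∩ Omar: 09:00-09:40, 09:50-12:35, 13:00-13:50, 15:00-18:00.
Bianca ∩ Omar ∩ Zubin: 10:50-12:35, 13:00-13:50, 15:10-18:00.
Bianca ∩ Omar ∩ Zubin ∩ Mei: 10:50-12:35, 16:40-18:00.
So the common availability across everyone is 10:50-12:35, 16:40-18:00.
The longest is 10:50-12:35 at 105 minutes.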